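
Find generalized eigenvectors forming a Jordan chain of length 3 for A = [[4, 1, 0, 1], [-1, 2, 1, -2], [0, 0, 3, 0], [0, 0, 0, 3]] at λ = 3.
v_1 = [[0, -1, 2, 1]]^T, v_2 = [[0, 1, 0, 0]]^T, v_3 = [[1, -1, 0, 0]]^T

We seek v_1 ∈ ker((A - 3I)^3) \ ker((A - 3I)^2), then set v_{i+1} = (A - 3I) v_i.

One such chain is v_1 = [[0, -1, 2, 1]]^T, v_2 = [[0, 1, 0, 0]]^T, v_3 = [[1, -1, 0, 0]]^T. Check: (A - 3I) v_3 = [[0, 0, 0, 0]]^T = 0.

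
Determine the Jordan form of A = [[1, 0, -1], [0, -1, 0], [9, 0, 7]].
J = [[-1, 0, 0], [0, 4, 1], [0, 0, 4]]

The characteristic polynomial is det(xI - A) = (x - 4)^2(x + 1), so the eigenvalues are -1 (algebraic multiplicity 1), 4 (algebraic multiplicity 2).

For λ = -1: algebraic multiplicity 1 gives one 1×1 block.

For λ = 4: rank(A - 4I) = 2, rank((A - 4I)^2) = 1. The eigenspace has dimension 3 - 2 = 1, so there is 1 Jordan block; the rank sequence gives block sizes [2].

Assembling the blocks gives the Jordan form J above.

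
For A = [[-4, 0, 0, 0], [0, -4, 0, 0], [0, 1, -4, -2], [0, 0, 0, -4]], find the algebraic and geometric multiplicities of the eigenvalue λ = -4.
The characteristic polynomial is (x + 4)^4, so the factor x + 4 appears with exponent 4: the algebraic multiplicity is 4.

rank(A + 4I) = 1, so the eigenspace has dimension 4 - 1 = 3: the geometric multiplicity is 3.

Since 3 < 4, A is not diagonalizable.

algebraic multiplicity 4, geometric multiplicity 3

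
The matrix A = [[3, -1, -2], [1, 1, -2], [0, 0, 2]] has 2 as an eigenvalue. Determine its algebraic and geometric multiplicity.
The characteristic polynomial is (x - 2)^3, so the factor x - 2 appears with exponent 3: the algebraic multiplicity is 3.

rank(A - 2I) = 1, so the eigenspace has dimension 3 - 1 = 2: the geometric multiplicity is 2.

Since 2 < 3, A is not diagonalizable.

algebraic multiplicity 3, geometric multiplicity 2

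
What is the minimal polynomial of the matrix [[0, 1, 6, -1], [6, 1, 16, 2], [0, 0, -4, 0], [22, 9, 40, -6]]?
m_A(x) = (x - 3)(x + 4)^2

The characteristic polynomial factors as (x - 3)(x + 4)^3. The minimal polynomial is ∏(x - λ)^{k_λ} where k_λ is the size of the largest Jordan block at λ.

For λ = -4: rank(A + 4I) = 2, and the largest Jordan block has size 2 (the smallest k with rank((A + 4I)^k) = rank((A + 4I)^(k+1))).
For λ = 3: rank(A - 3I) = 3, and the largest Jordan block has size 1 (the smallest k with rank((A - 3I)^k) = rank((A - 3I)^(k+1))).

So m_A(x) = (x - 3)(x + 4)^2.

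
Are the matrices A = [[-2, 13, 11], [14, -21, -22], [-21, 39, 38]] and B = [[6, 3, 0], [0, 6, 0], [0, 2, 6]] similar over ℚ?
No.

trace(A) = 15 but trace(B) = 18. The trace is a similarity invariant, so A and B are not similar.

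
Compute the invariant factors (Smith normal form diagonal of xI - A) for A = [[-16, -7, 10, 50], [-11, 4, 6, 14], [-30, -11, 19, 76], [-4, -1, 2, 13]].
x - 5, (x - 5)^3

The Jordan structure of A has elementary divisors (x - 5)^3, (x - 5). Arranging the block sizes at each eigenvalue in decreasing order and taking row products gives the invariant factors.

Invariant factors (smallest first, each dividing the next): x - 5, (x - 5)^3.

Check: the last factor (x - 5)^3 is the minimal polynomial, and the product (x - 5)^4 is the characteristic polynomial.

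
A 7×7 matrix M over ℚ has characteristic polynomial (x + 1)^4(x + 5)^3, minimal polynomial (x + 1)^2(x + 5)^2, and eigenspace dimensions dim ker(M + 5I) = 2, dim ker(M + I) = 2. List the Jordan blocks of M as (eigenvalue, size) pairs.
λ = -5: algebraic multiplicity 3 (exponent in χ_M), largest block size 2 (exponent in m_M), 2 blocks (geometric multiplicity). These force block sizes [2, 1].
λ = -1: algebraic multiplicity 4 (exponent in χ_M), largest block size 2 (exponent in m_M), 2 blocks (geometric multiplicity). These force block sizes [2, 2].

Jordan blocks: (-5, 2), (-5, 1), (-1, 2), (-1, 2)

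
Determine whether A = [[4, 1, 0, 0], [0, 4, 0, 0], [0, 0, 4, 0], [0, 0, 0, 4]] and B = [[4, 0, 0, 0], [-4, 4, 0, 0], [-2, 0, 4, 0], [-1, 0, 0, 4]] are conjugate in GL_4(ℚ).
Yes.

Two matrices over a field are similar if and only if they have the same invariant factors.

Both A and B have characteristic polynomial (x - 4)^4 and minimal polynomial (x - 4)^2. Computing further, both have invariant factors x - 4, x - 4, (x - 4)^2. Hence A and B are similar.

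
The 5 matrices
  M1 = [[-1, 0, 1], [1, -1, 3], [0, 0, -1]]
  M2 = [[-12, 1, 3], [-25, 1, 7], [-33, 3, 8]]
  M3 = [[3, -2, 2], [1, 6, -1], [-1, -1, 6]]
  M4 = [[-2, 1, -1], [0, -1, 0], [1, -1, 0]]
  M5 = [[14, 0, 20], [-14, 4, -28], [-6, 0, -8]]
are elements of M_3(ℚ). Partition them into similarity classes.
Characteristic polynomials: χ_{M1} = (x + 1)^3, χ_{M2} = (x + 1)^3, χ_{M3} = (x - 5)^3, χ_{M4} = (x + 1)^3, χ_{M5} = (x - 4)^2(x - 2).

{M1, M2}: invariant factors (x + 1)^3.

{M3}: invariant factors x - 5, (x - 5)^2.

{M4}: invariant factors x + 1, (x + 1)^2.

{M5}: invariant factors x - 4, (x - 4)(x - 2).

Matrices are similar if and only if their invariant-factor lists agree; the partition into similarity classes is {M1, M2}, {M3}, {M4}, {M5}.

4 classes: {M1, M2}, {M3}, {M4}, {M5}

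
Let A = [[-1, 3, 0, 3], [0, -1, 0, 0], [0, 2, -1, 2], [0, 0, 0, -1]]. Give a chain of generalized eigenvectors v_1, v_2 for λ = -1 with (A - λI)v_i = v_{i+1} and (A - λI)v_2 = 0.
v_1 = [[-1, 1, -1, 0]]^T, v_2 = [[3, 0, 2, 0]]^T

We seek v_1 ∈ ker((A + I)^2) \ ker(A + I), then set v_{i+1} = (A + I) v_i.

One such chain is v_1 = [[-1, 1, -1, 0]]^T, v_2 = [[3, 0, 2, 0]]^T. Check: (A + I) v_2 = [[0, 0, 0, 0]]^T = 0.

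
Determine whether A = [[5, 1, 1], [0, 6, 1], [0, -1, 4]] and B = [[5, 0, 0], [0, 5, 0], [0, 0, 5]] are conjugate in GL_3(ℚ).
Both have characteristic polynomial (x - 5)^3, but the minimal polynomial of A is (x - 5)^2 while the minimal polynomial of B is x - 5. The minimal polynomial is a similarity invariant, so A and B are not similar.

No.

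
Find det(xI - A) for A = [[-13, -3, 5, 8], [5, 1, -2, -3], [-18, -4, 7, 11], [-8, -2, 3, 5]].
χ_A(x) = x^4

xI - A = [[x + 13, 3, -5, -8], [-5, x - 1, 2, 3], [18, 4, x - 7, -11], [8, 2, -3, x - 5]].

Expanding det(xI - A) along the first row:
det(xI - A) = + (x + 13)·det([[x - 1, 2, 3], [4, x - 7, -11], [2, -3, x - 5]]) - (3)·det([[-5, 2, 3], [18, x - 7, -11], [8, -3, x - 5]]) + (-5)·det([[-5, x - 1, 3], [18, 4, -11], [8, 2, x - 5]]) - (-8)·det([[-5, x - 1, 2], [18, 4, x - 7], [8, 2, -3]]).

Evaluating gives χ_A(x) = x^4.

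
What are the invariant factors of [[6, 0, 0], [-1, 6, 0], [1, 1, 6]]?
The Jordan structure of A has elementary divisors (x - 6)^3. Arranging the block sizes at each eigenvalue in decreasing order and taking row products gives the invariant factors.

Invariant factors (smallest first, each dividing the next): (x - 6)^3.

Check: the last factor (x - 6)^3 is the minimal polynomial, and the product (x - 6)^3 is the characteristic polynomial.

(x - 6)^3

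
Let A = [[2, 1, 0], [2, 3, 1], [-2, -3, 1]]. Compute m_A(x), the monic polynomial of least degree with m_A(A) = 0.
The characteristic polynomial factors as (x - 2)^3. The minimal polynomial is ∏(x - λ)^{k_λ} where k_λ is the size of the largest Jordan block at λ.

For λ = 2: rank(A - 2I) = 2, and the largest Jordan block has size 3 (the smallest k with rank((A - 2I)^k) = rank((A - 2I)^(k+1))).

So m_A(x) = (x - 2)^3.

m_A(x) = (x - 2)^3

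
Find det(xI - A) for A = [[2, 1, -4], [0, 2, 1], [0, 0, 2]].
χ_A(x) = (x - 2)^3

xI - A = [[x - 2, -1, 4], [0, x - 2, -1], [0, 0, x - 2]].

Expanding det(xI - A) along the first row:
det(xI - A) = + (x - 2)·det([[x - 2, -1], [0, x - 2]]) - (-1)·det([[0, -1], [0, x - 2]]) + (4)·det([[0, x - 2], [0, 0]]).

Evaluating gives χ_A(x) = x^3 - 6x^2 + 12x - 8 = (x - 2)^3.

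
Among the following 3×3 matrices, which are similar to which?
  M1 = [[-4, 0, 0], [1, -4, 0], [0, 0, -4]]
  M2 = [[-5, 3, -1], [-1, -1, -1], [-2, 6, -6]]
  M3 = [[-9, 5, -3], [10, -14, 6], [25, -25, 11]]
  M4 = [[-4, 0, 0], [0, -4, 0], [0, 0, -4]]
2 classes: {M1, M2, M3}, {M4}

Characteristic polynomials: χ_{M1} = (x + 4)^3, χ_{M2} = (x + 4)^3, χ_{M3} = (x + 4)^3, χ_{M4} = (x + 4)^3.

{M1, M2, M3}: invariant factors x + 4, (x + 4)^2.

{M4}: invariant factors x + 4, x + 4, x + 4.

Matrices are similar if and only if their invariant-factor lists agree; the partition into similarity classes is {M1, M2, M3}, {M4}.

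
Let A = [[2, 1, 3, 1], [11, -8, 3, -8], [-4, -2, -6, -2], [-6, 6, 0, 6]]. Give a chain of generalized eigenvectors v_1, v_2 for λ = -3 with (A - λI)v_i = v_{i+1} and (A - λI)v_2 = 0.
v_1 = [[0, 3, 0, -2]]^T, v_2 = [[1, 1, -2, 0]]^T

We seek v_1 ∈ ker((A + 3I)^2) \ ker(A + 3I), then set v_{i+1} = (A + 3I) v_i.

One such chain is v_1 = [[0, 3, 0, -2]]^T, v_2 = [[1, 1, -2, 0]]^T. Check: (A + 3I) v_2 = [[0, 0, 0, 0]]^T = 0.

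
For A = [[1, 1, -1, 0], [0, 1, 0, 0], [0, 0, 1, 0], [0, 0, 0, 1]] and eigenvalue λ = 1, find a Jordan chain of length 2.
We seek v_1 ∈ ker((A - I)^2) \ ker(A - I), then set v_{i+1} = (A - I) v_i.

One such chain is v_1 = [[-1, 1, 0, -3]]^T, v_2 = [[1, 0, 0, 0]]^T. Check: (A - I) v_2 = [[0, 0, 0, 0]]^T = 0.

v_1 = [[-1, 1, 0, -3]]^T, v_2 = [[1, 0, 0, 0]]^T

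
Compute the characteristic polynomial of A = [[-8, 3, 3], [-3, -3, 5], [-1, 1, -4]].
xI - A = [[x + 8, -3, -3], [3, x + 3, -5], [1, -1, x + 4]].

Expanding det(xI - A) along the first row:
det(xI - A) = + (x + 8)·det([[x + 3, -5], [-1, x + 4]]) - (-3)·det([[3, -5], [1, x + 4]]) + (-3)·det([[3, x + 3], [1, -1]]).

Evaluating gives χ_A(x) = x^3 + 15x^2 + 75x + 125 = (x + 5)^3.

χ_A(x) = (x + 5)^3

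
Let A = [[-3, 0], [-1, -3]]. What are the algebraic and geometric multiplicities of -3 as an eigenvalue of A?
algebraic multiplicity 2, geometric multiplicity 1

The characteristic polynomial is (x + 3)^2, so the factor x + 3 appears with exponent 2: the algebraic multiplicity is 2.

rank(A + 3I) = 1, so the eigenspace has dimension 2 - 1 = 1: the geometric multiplicity is 1.

Since 1 < 2, A is not diagonalizable.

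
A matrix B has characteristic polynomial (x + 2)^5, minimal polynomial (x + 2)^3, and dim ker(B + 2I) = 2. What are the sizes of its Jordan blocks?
Jordan blocks: (-2, 3), (-2, 2)

λ = -2: algebraic multiplicity 5 (exponent in χ_B), largest block size 3 (exponent in m_B), 2 blocks (geometric multiplicity). These force block sizes [3, 2].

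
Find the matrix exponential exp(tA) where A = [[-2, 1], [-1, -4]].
A has Jordan form J = [[-3, 1], [0, -3]] with A = PJP^{-1}, so e^{tA} = P e^{tJ} P^{-1}.

For a Jordan block J_k(λ), e^{tJ_k(λ)} = e^{λt} · (I + tN + t^2 N^2/2! + ... + t^{k-1} N^{k-1}/(k-1)!) where N is the nilpotent superdiagonal part.

Assembling the blocks and conjugating back gives the entries of e^{tA} as shown above.

e^{tA} = [[(t + 1)*e^{-3*t}, t*e^{-3*t}], [-t*e^{-3*t}, (1 - t)*e^{-3*t}]]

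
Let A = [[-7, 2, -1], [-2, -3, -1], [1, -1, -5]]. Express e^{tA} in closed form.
A has Jordan form J = [[-5, 1, 0], [0, -5, 1], [0, 0, -5]] with A = PJP^{-1}, so e^{tA} = P e^{tJ} P^{-1}.

For a Jordan block J_k(λ), e^{tJ_k(λ)} = e^{λt} · (I + tN + t^2 N^2/2! + ... + t^{k-1} N^{k-1}/(k-1)!) where N is the nilpotent superdiagonal part.

Assembling the blocks and conjugating back gives the entries of e^{tA} as shown above.

e^{tA} = [[(-t^2 - 4*t + 2)*e^{-5*t}/2, t*(t + 4)*e^{-5*t}/2, -t*e^{-5*t}], [t*(-t - 4)*e^{-5*t}/2, (t^2 + 4*t + 2)*e^{-5*t}/2, -t*e^{-5*t}], [t*e^{-5*t}, -t*e^{-5*t}, e^{-5*t}]]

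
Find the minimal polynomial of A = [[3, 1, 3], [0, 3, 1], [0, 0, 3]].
The characteristic polynomial factors as (x - 3)^3. The minimal polynomial is ∏(x - λ)^{k_λ} where k_λ is the size of the largest Jordan block at λ.

For λ = 3: rank(A - 3I) = 2, and the largest Jordan block has size 3 (the smallest k with rank((A - 3I)^k) = rank((A - 3I)^(k+1))).

So m_A(x) = (x - 3)^3.

m_A(x) = (x - 3)^3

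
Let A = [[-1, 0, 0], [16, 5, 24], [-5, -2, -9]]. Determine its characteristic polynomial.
xI - A = [[x + 1, 0, 0], [-16, x - 5, -24], [5, 2, x + 9]].

Expanding det(xI - A) along the first row:
det(xI - A) = + (x + 1)·det([[x - 5, -24], [2, x + 9]]) - (0)·det([[-16, -24], [5, x + 9]]) + (0)·det([[-16, x - 5], [5, 2]]).

Evaluating gives χ_A(x) = x^3 + 5x^2 + 7x + 3 = (x + 1)^2(x + 3).

χ_A(x) = (x + 1)^2(x + 3)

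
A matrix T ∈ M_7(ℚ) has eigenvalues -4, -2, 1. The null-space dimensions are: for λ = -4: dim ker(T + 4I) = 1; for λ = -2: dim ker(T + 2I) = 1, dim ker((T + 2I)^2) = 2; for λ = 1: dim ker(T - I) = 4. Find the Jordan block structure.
Jordan blocks: (-4, 1), (-2, 2), (1, 1), (1, 1), (1, 1), (1, 1)

λ = -4: successive nullity increments [1] count blocks of size ≥ k; block sizes are [1].
λ = -2: successive nullity increments [1, 1] count blocks of size ≥ k; block sizes are [2].
λ = 1: successive nullity increments [4] count blocks of size ≥ k; block sizes are [1, 1, 1, 1].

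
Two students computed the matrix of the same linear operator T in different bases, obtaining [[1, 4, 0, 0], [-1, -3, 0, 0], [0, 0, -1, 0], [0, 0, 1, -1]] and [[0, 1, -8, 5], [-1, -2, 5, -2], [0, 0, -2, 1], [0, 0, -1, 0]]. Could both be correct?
Yes.

Two matrices over a field are similar if and only if they have the same invariant factors.

Both A and B have characteristic polynomial (x + 1)^4 and minimal polynomial (x + 1)^2. Computing further, both have invariant factors (x + 1)^2, (x + 1)^2. Hence A and B are similar.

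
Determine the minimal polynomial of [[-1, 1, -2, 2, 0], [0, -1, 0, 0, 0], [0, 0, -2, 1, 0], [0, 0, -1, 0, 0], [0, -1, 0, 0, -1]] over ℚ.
The characteristic polynomial factors as (x + 1)^5. The minimal polynomial is ∏(x - λ)^{k_λ} where k_λ is the size of the largest Jordan block at λ.

For λ = -1: rank(A + I) = 2, and the largest Jordan block has size 2 (the smallest k with rank((A + I)^k) = rank((A + I)^(k+1))).

So m_A(x) = (x + 1)^2.

m_A(x) = (x + 1)^2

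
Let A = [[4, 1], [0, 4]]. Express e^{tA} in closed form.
A has Jordan form J = [[4, 1], [0, 4]] with A = PJP^{-1}, so e^{tA} = P e^{tJ} P^{-1}.

For a Jordan block J_k(λ), e^{tJ_k(λ)} = e^{λt} · (I + tN + t^2 N^2/2! + ... + t^{k-1} N^{k-1}/(k-1)!) where N is the nilpotent superdiagonal part.

Assembling the blocks and conjugating back gives the entries of e^{tA} as shown above.

e^{tA} = [[e^{4*t}, t*e^{4*t}], [0, e^{4*t}]]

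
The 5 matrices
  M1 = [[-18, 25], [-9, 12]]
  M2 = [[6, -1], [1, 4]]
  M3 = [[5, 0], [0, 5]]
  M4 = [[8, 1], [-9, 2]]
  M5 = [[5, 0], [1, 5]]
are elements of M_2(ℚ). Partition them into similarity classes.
Characteristic polynomials: χ_{M1} = (x + 3)^2, χ_{M2} = (x - 5)^2, χ_{M3} = (x - 5)^2, χ_{M4} = (x - 5)^2, χ_{M5} = (x - 5)^2.

{M1}: invariant factors (x + 3)^2.

{M2, M4, M5}: invariant factors (x - 5)^2.

{M3}: invariant factors x - 5, x - 5.

Matrices are similar if and only if their invariant-factor lists agree; the partition into similarity classes is {M1}, {M2, M4, M5}, {M3}.

3 classes: {M1}, {M2, M4, M5}, {M3}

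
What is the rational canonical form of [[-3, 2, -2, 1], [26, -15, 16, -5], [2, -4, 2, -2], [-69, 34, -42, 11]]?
The invariant factors of A (the non-unit diagonal entries of the Smith normal form of xI - A over ℚ[x]) are x + 2, (x + 2)(x^2 + x - 4), each dividing the next. The characteristic polynomial is their product, (x + 2)^2(x^2 + x - 4).

The rational canonical form is the block-diagonal matrix of companion matrices C(f_i):
R = [[-2, 0, 0, 0], [0, 0, 0, 8], [0, 1, 0, 2], [0, 0, 1, -3]].

Note the characteristic polynomial does not split into linear factors over ℚ, so A has no Jordan form over ℚ; the rational canonical form exists over any field.

R = [[-2, 0, 0, 0], [0, 0, 0, 8], [0, 1, 0, 2], [0, 0, 1, -3]]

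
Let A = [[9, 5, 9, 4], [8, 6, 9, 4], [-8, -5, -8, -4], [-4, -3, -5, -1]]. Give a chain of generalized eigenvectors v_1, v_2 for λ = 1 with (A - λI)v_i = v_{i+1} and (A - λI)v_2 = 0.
We seek v_1 ∈ ker((A - I)^2) \ ker(A - I), then set v_{i+1} = (A - I) v_i.

One such chain is v_1 = [[-2, -1, 2, 1]]^T, v_2 = [[1, 1, -1, -1]]^T. Check: (A - I) v_2 = [[0, 0, 0, 0]]^T = 0.

v_1 = [[-2, -1, 2, 1]]^T, v_2 = [[1, 1, -1, -1]]^T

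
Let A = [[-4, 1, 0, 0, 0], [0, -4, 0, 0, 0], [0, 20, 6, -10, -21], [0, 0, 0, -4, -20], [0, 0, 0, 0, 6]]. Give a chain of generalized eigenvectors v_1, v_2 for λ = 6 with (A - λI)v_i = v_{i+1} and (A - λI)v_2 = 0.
v_1 = [[0, 0, -2, -2, 1]]^T, v_2 = [[0, 0, -1, 0, 0]]^T

We seek v_1 ∈ ker((A - 6I)^2) \ ker(A - 6I), then set v_{i+1} = (A - 6I) v_i.

One such chain is v_1 = [[0, 0, -2, -2, 1]]^T, v_2 = [[0, 0, -1, 0, 0]]^T. Check: (A - 6I) v_2 = [[0, 0, 0, 0, 0]]^T = 0.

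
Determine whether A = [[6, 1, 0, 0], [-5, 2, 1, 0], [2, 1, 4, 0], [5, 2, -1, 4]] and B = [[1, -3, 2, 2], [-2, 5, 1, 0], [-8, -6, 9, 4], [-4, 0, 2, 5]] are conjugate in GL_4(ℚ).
trace(A) = 16 but trace(B) = 20. The trace is a similarity invariant, so A and B are not similar.

No.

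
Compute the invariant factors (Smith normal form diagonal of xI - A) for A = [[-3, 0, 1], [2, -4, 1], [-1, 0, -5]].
(x + 4)^3

The Jordan structure of A has elementary divisors (x + 4)^3. Arranging the block sizes at each eigenvalue in decreasing order and taking row products gives the invariant factors.

Invariant factors (smallest first, each dividing the next): (x + 4)^3.

Check: the last factor (x + 4)^3 is the minimal polynomial, and the product (x + 4)^3 is the characteristic polynomial.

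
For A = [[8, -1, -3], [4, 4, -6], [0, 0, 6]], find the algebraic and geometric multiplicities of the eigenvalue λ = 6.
algebraic multiplicity 3, geometric multiplicity 2

The characteristic polynomial is (x - 6)^3, so the factor x - 6 appears with exponent 3: the algebraic multiplicity is 3.

rank(A - 6I) = 1, so the eigenspace has dimension 3 - 1 = 2: the geometric multiplicity is 2.

Since 2 < 3, A is not diagonalizable.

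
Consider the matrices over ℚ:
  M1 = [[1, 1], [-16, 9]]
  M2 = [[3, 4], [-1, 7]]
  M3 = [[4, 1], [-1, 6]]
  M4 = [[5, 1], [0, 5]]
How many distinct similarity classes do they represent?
1 class: {M1, M2, M3, M4}

Characteristic polynomials: χ_{M1} = (x - 5)^2, χ_{M2} = (x - 5)^2, χ_{M3} = (x - 5)^2, χ_{M4} = (x - 5)^2.

{M1, M2, M3, M4}: invariant factors (x - 5)^2.

Matrices are similar if and only if their invariant-factor lists agree; the partition into similarity classes is {M1, M2, M3, M4}.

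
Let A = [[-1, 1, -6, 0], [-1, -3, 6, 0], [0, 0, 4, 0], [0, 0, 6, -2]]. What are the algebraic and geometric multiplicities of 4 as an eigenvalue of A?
The characteristic polynomial is (x - 4)(x + 2)^3, so the factor x - 4 appears with exponent 1: the algebraic multiplicity is 1.

rank(A - 4I) = 3, so the eigenspace has dimension 4 - 3 = 1: the geometric multiplicity is 1.

algebraic multiplicity 1, geometric multiplicity 1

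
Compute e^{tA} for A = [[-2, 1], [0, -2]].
A has Jordan form J = [[-2, 1], [0, -2]] with A = PJP^{-1}, so e^{tA} = P e^{tJ} P^{-1}.

For a Jordan block J_k(λ), e^{tJ_k(λ)} = e^{λt} · (I + tN + t^2 N^2/2! + ... + t^{k-1} N^{k-1}/(k-1)!) where N is the nilpotent superdiagonal part.

Assembling the blocks and conjugating back gives the entries of e^{tA} as shown above.

e^{tA} = [[e^{-2*t}, t*e^{-2*t}], [0, e^{-2*t}]]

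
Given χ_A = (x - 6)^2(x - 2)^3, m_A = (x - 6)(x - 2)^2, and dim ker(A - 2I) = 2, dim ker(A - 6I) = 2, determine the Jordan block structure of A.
λ = 2: algebraic multiplicity 3 (exponent in χ_A), largest block size 2 (exponent in m_A), 2 blocks (geometric multiplicity). These force block sizes [2, 1].
λ = 6: algebraic multiplicity 2 (exponent in χ_A), largest block size 1 (exponent in m_A), 2 blocks (geometric multiplicity). These force block sizes [1, 1].

Jordan blocks: (2, 2), (2, 1), (6, 1), (6, 1)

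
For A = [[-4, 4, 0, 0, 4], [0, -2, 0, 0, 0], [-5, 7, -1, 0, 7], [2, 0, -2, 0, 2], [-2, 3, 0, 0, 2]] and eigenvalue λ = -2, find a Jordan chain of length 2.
We seek v_1 ∈ ker((A + 2I)^2) \ ker(A + 2I), then set v_{i+1} = (A + 2I) v_i.

One such chain is v_1 = [[1, 1, 1, 0, 0]]^T, v_2 = [[2, 0, 3, 0, 1]]^T. Check: (A + 2I) v_2 = [[0, 0, 0, 0, 0]]^T = 0.

v_1 = [[1, 1, 1, 0, 0]]^T, v_2 = [[2, 0, 3, 0, 1]]^T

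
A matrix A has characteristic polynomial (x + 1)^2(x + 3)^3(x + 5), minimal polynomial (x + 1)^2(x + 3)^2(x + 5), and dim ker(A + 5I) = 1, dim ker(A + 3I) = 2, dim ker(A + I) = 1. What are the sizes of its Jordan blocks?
Jordan blocks: (-5, 1), (-3, 2), (-3, 1), (-1, 2)

λ = -5: algebraic multiplicity 1 (exponent in χ_A), largest block size 1 (exponent in m_A), 1 block (geometric multiplicity). This forces block sizes [1].
λ = -3: algebraic multiplicity 3 (exponent in χ_A), largest block size 2 (exponent in m_A), 2 blocks (geometric multiplicity). These force block sizes [2, 1].
λ = -1: algebraic multiplicity 2 (exponent in χ_A), largest block size 2 (exponent in m_A), 1 block (geometric multiplicity). This forces block sizes [2].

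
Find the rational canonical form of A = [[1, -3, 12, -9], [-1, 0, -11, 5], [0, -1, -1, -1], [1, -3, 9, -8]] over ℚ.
The invariant factors of A (the non-unit diagonal entries of the Smith normal form of xI - A over ℚ[x]) are x^2 + 4x + 1, x^2 + 4x + 1, each dividing the next. The characteristic polynomial is their product, (x^2 + 4x + 1)^2.

The rational canonical form is the block-diagonal matrix of companion matrices C(f_i):
R = [[0, -1, 0, 0], [1, -4, 0, 0], [0, 0, 0, -1], [0, 0, 1, -4]].

Note the characteristic polynomial does not split into linear factors over ℚ, so A has no Jordan form over ℚ; the rational canonical form exists over any field.

R = [[0, -1, 0, 0], [1, -4, 0, 0], [0, 0, 0, -1], [0, 0, 1, -4]]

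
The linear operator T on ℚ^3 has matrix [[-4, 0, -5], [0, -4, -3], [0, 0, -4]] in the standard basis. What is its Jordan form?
J = [[-4, 1, 0], [0, -4, 0], [0, 0, -4]]

The characteristic polynomial is det(xI - A) = (x + 4)^3, so the eigenvalues are -4 (algebraic multiplicity 3).

For λ = -4: rank(A + 4I) = 1, rank((A + 4I)^2) = 0. The eigenspace has dimension 3 - 1 = 2, so there are 2 Jordan blocks; the rank sequence gives block sizes [2, 1].

Assembling the blocks gives the Jordan form J above.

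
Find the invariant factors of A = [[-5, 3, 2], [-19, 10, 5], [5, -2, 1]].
(x - 2)^3

The Jordan structure of A has elementary divisors (x - 2)^3. Arranging the block sizes at each eigenvalue in decreasing order and taking row products gives the invariant factors.

Invariant factors (smallest first, each dividing the next): (x - 2)^3.

Check: the last factor (x - 2)^3 is the minimal polynomial, and the product (x - 2)^3 is the characteristic polynomial.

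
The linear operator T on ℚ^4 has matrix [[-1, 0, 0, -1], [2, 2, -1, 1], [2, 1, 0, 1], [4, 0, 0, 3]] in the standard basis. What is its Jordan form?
The characteristic polynomial is det(xI - A) = (x - 1)^4, so the eigenvalues are 1 (algebraic multiplicity 4).

For λ = 1: rank(A - I) = 2, rank((A - I)^2) = 0. The eigenspace has dimension 4 - 2 = 2, so there are 2 Jordan blocks; the rank sequence gives block sizes [2, 2].

Assembling the blocks gives the Jordan form J above.

J = [[1, 1, 0, 0], [0, 1, 0, 0], [0, 0, 1, 1], [0, 0, 0, 1]]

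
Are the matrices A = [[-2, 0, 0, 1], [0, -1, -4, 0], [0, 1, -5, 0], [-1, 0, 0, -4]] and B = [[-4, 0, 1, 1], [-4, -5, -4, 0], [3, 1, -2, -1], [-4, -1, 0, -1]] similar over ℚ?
Yes.

Two matrices over a field are similar if and only if they have the same invariant factors.

Both A and B have characteristic polynomial (x + 3)^4 and minimal polynomial (x + 3)^2. Computing further, both have invariant factors (x + 3)^2, (x + 3)^2. Hence A and B are similar.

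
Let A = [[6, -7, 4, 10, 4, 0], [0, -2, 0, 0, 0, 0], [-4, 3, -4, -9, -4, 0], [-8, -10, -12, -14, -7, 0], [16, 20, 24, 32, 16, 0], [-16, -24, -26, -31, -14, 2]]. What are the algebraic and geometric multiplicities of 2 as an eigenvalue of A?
algebraic multiplicity 4, geometric multiplicity 2

The characteristic polynomial is (x - 2)^4(x + 2)^2, so the factor x - 2 appears with exponent 4: the algebraic multiplicity is 4.

rank(A - 2I) = 4, so the eigenspace has dimension 6 - 4 = 2: the geometric multiplicity is 2.

Since 2 < 4, A is not diagonalizable.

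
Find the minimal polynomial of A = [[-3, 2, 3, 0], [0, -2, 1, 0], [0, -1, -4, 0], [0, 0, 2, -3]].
m_A(x) = (x + 3)^3

The characteristic polynomial factors as (x + 3)^4. The minimal polynomial is ∏(x - λ)^{k_λ} where k_λ is the size of the largest Jordan block at λ.

For λ = -3: rank(A + 3I) = 2, and the largest Jordan block has size 3 (the smallest k with rank((A + 3I)^k) = rank((A + 3I)^(k+1))).

So m_A(x) = (x + 3)^3.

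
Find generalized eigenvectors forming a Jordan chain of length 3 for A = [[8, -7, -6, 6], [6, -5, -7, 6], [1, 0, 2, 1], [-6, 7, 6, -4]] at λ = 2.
We seek v_1 ∈ ker((A - 2I)^3) \ ker((A - 2I)^2), then set v_{i+1} = (A - 2I) v_i.

One such chain is v_1 = [[1, 1, 0, 0]]^T, v_2 = [[-1, -1, 1, 1]]^T, v_3 = [[1, 0, 0, -1]]^T. Check: (A - 2I) v_3 = [[0, 0, 0, 0]]^T = 0.

v_1 = [[1, 1, 0, 0]]^T, v_2 = [[-1, -1, 1, 1]]^T, v_3 = [[1, 0, 0, -1]]^T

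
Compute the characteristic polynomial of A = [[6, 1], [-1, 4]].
xI - A = [[x - 6, -1], [1, x - 4]].

Expanding det(xI - A) along the first row:
det(xI - A) = + (x - 6)·det([[x - 4]]) - (-1)·det([[1]]).

Evaluating gives χ_A(x) = x^2 - 10x + 25 = (x - 5)^2.

χ_A(x) = (x - 5)^2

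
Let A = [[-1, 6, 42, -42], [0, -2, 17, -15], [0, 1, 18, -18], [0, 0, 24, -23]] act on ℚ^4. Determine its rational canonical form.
The invariant factors of A (the non-unit diagonal entries of the Smith normal form of xI - A over ℚ[x]) are x + 1, (x + 1)^2(x + 5), each dividing the next. The characteristic polynomial is their product, (x + 1)^3(x + 5).

The rational canonical form is the block-diagonal matrix of companion matrices C(f_i):
R = [[-1, 0, 0, 0], [0, 0, 0, -5], [0, 1, 0, -11], [0, 0, 1, -7]].

R = [[-1, 0, 0, 0], [0, 0, 0, -5], [0, 1, 0, -11], [0, 0, 1, -7]]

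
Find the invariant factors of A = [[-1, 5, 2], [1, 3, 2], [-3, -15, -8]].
x + 2, (x + 2)^2

The Jordan structure of A has elementary divisors (x + 2)^2, (x + 2). Arranging the block sizes at each eigenvalue in decreasing order and taking row products gives the invariant factors.

Invariant factors (smallest first, each dividing the next): x + 2, (x + 2)^2.

Check: the last factor (x + 2)^2 is the minimal polynomial, and the product (x + 2)^3 is the characteristic polynomial.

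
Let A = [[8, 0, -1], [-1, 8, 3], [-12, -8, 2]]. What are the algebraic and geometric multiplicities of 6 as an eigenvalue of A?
algebraic multiplicity 3, geometric multiplicity 1

The characteristic polynomial is (x - 6)^3, so the factor x - 6 appears with exponent 3: the algebraic multiplicity is 3.

rank(A - 6I) = 2, so the eigenspace has dimension 3 - 2 = 1: the geometric multiplicity is 1.

Since 1 < 3, A is not diagonalizable.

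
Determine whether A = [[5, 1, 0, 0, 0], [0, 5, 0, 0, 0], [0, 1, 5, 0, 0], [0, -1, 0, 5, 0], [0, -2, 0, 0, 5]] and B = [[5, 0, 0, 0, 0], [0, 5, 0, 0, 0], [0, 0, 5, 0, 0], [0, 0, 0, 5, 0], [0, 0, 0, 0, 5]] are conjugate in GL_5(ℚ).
Both have characteristic polynomial (x - 5)^5, but the minimal polynomial of A is (x - 5)^2 while the minimal polynomial of B is x - 5. The minimal polynomial is a similarity invariant, so A and B are not similar.

No.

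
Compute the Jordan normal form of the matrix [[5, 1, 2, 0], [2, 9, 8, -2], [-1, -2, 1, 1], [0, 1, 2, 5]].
The characteristic polynomial is det(xI - A) = (x - 5)^4, so the eigenvalues are 5 (algebraic multiplicity 4).

For λ = 5: rank(A - 5I) = 2, rank((A - 5I)^2) = 0. The eigenspace has dimension 4 - 2 = 2, so there are 2 Jordan blocks; the rank sequence gives block sizes [2, 2].

Assembling the blocks gives the Jordan form J above.

J = [[5, 1, 0, 0], [0, 5, 0, 0], [0, 0, 5, 1], [0, 0, 0, 5]]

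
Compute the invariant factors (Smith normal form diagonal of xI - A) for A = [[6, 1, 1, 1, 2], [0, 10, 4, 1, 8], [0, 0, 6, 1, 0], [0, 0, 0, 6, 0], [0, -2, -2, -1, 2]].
The Jordan structure of A has elementary divisors (x - 6)^2, (x - 6)^2, (x - 6). Arranging the block sizes at each eigenvalue in decreasing order and taking row products gives the invariant factors.

Invariant factors (smallest first, each dividing the next): x - 6, (x - 6)^2, (x - 6)^2.

Check: the last factor (x - 6)^2 is the minimal polynomial, and the product (x - 6)^5 is the characteristic polynomial.

x - 6, (x - 6)^2, (x - 6)^2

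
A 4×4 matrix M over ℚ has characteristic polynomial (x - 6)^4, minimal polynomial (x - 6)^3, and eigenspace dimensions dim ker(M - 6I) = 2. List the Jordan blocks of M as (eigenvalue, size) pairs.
λ = 6: algebraic multiplicity 4 (exponent in χ_M), largest block size 3 (exponent in m_M), 2 blocks (geometric multiplicity). These force block sizes [3, 1].

Jordan blocks: (6, 3), (6, 1)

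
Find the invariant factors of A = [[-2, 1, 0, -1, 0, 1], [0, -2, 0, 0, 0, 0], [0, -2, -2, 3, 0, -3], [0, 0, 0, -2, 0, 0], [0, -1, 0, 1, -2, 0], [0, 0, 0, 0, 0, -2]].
(x + 2)^2, (x + 2)^2, (x + 2)^2

The Jordan structure of A has elementary divisors (x + 2)^2, (x + 2)^2, (x + 2)^2. Arranging the block sizes at each eigenvalue in decreasing order and taking row products gives the invariant factors.

Invariant factors (smallest first, each dividing the next): (x + 2)^2, (x + 2)^2, (x + 2)^2.

Check: the last factor (x + 2)^2 is the minimal polynomial, and the product (x + 2)^6 is the characteristic polynomial.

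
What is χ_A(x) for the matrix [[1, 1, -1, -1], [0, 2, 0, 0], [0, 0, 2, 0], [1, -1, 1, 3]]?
xI - A = [[x - 1, -1, 1, 1], [0, x - 2, 0, 0], [0, 0, x - 2, 0], [-1, 1, -1, x - 3]].

Expanding det(xI - A) along the first row:
det(xI - A) = + (x - 1)·det([[x - 2, 0, 0], [0, x - 2, 0], [1, -1, x - 3]]) - (-1)·det([[0, 0, 0], [0, x - 2, 0], [-1, -1, x - 3]]) + (1)·det([[0, x - 2, 0], [0, 0, 0], [-1, 1, x - 3]]) - (1)·det([[0, x - 2, 0], [0, 0, x - 2], [-1, 1, -1]]).

Evaluating gives χ_A(x) = x^4 - 8x^3 + 24x^2 - 32x + 16 = (x - 2)^4.

χ_A(x) = (x - 2)^4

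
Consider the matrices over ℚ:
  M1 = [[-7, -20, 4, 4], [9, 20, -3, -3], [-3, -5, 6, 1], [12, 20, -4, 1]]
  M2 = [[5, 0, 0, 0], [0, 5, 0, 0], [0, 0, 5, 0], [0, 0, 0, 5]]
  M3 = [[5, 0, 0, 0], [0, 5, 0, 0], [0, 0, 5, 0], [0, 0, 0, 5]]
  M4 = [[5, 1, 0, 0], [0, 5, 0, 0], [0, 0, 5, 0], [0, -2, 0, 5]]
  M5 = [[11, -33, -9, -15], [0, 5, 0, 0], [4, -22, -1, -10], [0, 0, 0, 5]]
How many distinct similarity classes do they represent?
Characteristic polynomials: χ_{M1} = (x - 5)^4, χ_{M2} = (x - 5)^4, χ_{M3} = (x - 5)^4, χ_{M4} = (x - 5)^4, χ_{M5} = (x - 5)^4.

{M1, M4, M5}: invariant factors x - 5, x - 5, (x - 5)^2.

{M2, M3}: invariant factors x - 5, x - 5, x - 5, x - 5.

Matrices are similar if and only if their invariant-factor lists agree; the partition into similarity classes is {M1, M4, M5}, {M2, M3}.

2 classes: {M1, M4, M5}, {M2, M3}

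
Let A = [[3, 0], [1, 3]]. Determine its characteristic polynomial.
xI - A = [[x - 3, 0], [-1, x - 3]].

Expanding det(xI - A) along the first row:
det(xI - A) = + (x - 3)·det([[x - 3]]) - (0)·det([[-1]]).

Evaluating gives χ_A(x) = x^2 - 6x + 9 = (x - 3)^2.

χ_A(x) = (x - 3)^2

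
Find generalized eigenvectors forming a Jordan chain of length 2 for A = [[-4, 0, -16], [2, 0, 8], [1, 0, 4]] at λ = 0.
v_1 = [[-3, 3, 1]]^T, v_2 = [[-4, 2, 1]]^T

We seek v_1 ∈ ker(A^2) \ ker(A), then set v_{i+1} = A v_i.

One such chain is v_1 = [[-3, 3, 1]]^T, v_2 = [[-4, 2, 1]]^T. Check: A v_2 = [[0, 0, 0]]^T = 0.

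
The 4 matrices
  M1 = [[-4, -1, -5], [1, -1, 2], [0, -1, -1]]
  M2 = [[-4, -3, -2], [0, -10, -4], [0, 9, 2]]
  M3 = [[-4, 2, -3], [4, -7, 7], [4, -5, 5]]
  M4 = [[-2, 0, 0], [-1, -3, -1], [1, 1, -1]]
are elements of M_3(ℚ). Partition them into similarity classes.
3 classes: {M1, M3}, {M2}, {M4}

Characteristic polynomials: χ_{M1} = (x + 2)^3, χ_{M2} = (x + 4)^3, χ_{M3} = (x + 2)^3, χ_{M4} = (x + 2)^3.

{M1, M3}: invariant factors (x + 2)^3.

{M2}: invariant factors x + 4, (x + 4)^2.

{M4}: invariant factors x + 2, (x + 2)^2.

Matrices are similar if and only if their invariant-factor lists agree; the partition into similarity classes is {M1, M3}, {M2}, {M4}.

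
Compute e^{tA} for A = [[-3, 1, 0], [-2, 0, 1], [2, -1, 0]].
A has Jordan form J = [[-1, 1, 0], [0, -1, 1], [0, 0, -1]] with A = PJP^{-1}, so e^{tA} = P e^{tJ} P^{-1}.

For a Jordan block J_k(λ), e^{tJ_k(λ)} = e^{λt} · (I + tN + t^2 N^2/2! + ... + t^{k-1} N^{k-1}/(k-1)!) where N is the nilpotent superdiagonal part.

Assembling the blocks and conjugating back gives the entries of e^{tA} as shown above.

e^{tA} = [[(t^2 - 2*t + 1)*e^{-t}, t*(2 - t)*e^{-t}/2, t^2*e^{-t}/2], [2*t*(t - 1)*e^{-t}, (-t^2 + t + 1)*e^{-t}, t*(t + 1)*e^{-t}], [2*t*e^{-t}, -t*e^{-t}, (t + 1)*e^{-t}]]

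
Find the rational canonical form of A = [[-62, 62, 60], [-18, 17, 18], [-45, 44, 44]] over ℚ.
The invariant factors of A (the non-unit diagonal entries of the Smith normal form of xI - A over ℚ[x]) are (x - 2)(x - 1)(x + 4), each dividing the next. The characteristic polynomial is their product, (x - 2)(x - 1)(x + 4).

The rational canonical form is the block-diagonal matrix of companion matrices C(f_i):
R = [[0, 0, -8], [1, 0, 10], [0, 1, -1]].

R = [[0, 0, -8], [1, 0, 10], [0, 1, -1]]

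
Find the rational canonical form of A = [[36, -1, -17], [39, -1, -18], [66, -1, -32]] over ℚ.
R = [[0, 0, -15], [1, 0, 13], [0, 1, 3]]

The invariant factors of A (the non-unit diagonal entries of the Smith normal form of xI - A over ℚ[x]) are (x - 5)(x - 1)(x + 3), each dividing the next. The characteristic polynomial is their product, (x - 5)(x - 1)(x + 3).

The rational canonical form is the block-diagonal matrix of companion matrices C(f_i):
R = [[0, 0, -15], [1, 0, 13], [0, 1, 3]].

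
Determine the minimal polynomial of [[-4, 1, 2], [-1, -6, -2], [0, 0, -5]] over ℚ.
The characteristic polynomial factors as (x + 5)^3. The minimal polynomial is ∏(x - λ)^{k_λ} where k_λ is the size of the largest Jordan block at λ.

For λ = -5: rank(A + 5I) = 1, and the largest Jordan block has size 2 (the smallest k with rank((A + 5I)^k) = rank((A + 5I)^(k+1))).

So m_A(x) = (x + 5)^2.

m_A(x) = (x + 5)^2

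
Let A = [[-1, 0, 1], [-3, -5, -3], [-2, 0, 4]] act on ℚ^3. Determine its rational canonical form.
R = [[0, 0, 10], [1, 0, 17], [0, 1, -2]]

The invariant factors of A (the non-unit diagonal entries of the Smith normal form of xI - A over ℚ[x]) are (x + 5)(x^2 - 3x - 2), each dividing the next. The characteristic polynomial is their product, (x + 5)(x^2 - 3x - 2).

The rational canonical form is the block-diagonal matrix of companion matrices C(f_i):
R = [[0, 0, 10], [1, 0, 17], [0, 1, -2]].

Note the characteristic polynomial does not split into linear factors over ℚ, so A has no Jordan form over ℚ; the rational canonical form exists over any field.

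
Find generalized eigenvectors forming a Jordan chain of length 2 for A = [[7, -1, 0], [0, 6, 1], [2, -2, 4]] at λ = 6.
We seek v_1 ∈ ker((A - 6I)^2) \ ker(A - 6I), then set v_{i+1} = (A - 6I) v_i.

One such chain is v_1 = [[0, -1, 1]]^T, v_2 = [[1, 1, 0]]^T. Check: (A - 6I) v_2 = [[0, 0, 0]]^T = 0.

v_1 = [[0, -1, 1]]^T, v_2 = [[1, 1, 0]]^T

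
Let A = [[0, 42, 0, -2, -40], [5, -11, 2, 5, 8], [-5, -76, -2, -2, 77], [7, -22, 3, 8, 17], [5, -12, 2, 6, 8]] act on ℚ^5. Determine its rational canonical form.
R = [[0, 0, 0, 0, -40], [1, 0, 0, 0, -12], [0, 1, 0, 0, 4], [0, 0, 1, 0, 10], [0, 0, 0, 1, 3]]

The invariant factors of A (the non-unit diagonal entries of the Smith normal form of xI - A over ℚ[x]) are (x - 5)(x + 2)(x^3 - 4), each dividing the next. The characteristic polynomial is their product, (x - 5)(x + 2)(x^3 - 4).

The rational canonical form is the block-diagonal matrix of companion matrices C(f_i):
R = [[0, 0, 0, 0, -40], [1, 0, 0, 0, -12], [0, 1, 0, 0, 4], [0, 0, 1, 0, 10], [0, 0, 0, 1, 3]].

Note the characteristic polynomial does not split into linear factors over ℚ, so A has no Jordan form over ℚ; the rational canonical form exists over any field.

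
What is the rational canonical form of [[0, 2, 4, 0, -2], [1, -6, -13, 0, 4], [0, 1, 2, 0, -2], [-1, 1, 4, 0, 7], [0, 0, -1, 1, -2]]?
The invariant factors of A (the non-unit diagonal entries of the Smith normal form of xI - A over ℚ[x]) are x^2 + 4x - 1, (x - 2)(x^2 + 4x - 1), each dividing the next. The characteristic polynomial is their product, (x - 2)(x^2 + 4x - 1)^2.

The rational canonical form is the block-diagonal matrix of companion matrices C(f_i):
R = [[0, 1, 0, 0, 0], [1, -4, 0, 0, 0], [0, 0, 0, 0, -2], [0, 0, 1, 0, 9], [0, 0, 0, 1, -2]].

Note the characteristic polynomial does not split into linear factors over ℚ, so A has no Jordan form over ℚ; the rational canonical form exists over any field.

R = [[0, 1, 0, 0, 0], [1, -4, 0, 0, 0], [0, 0, 0, 0, -2], [0, 0, 1, 0, 9], [0, 0, 0, 1, -2]]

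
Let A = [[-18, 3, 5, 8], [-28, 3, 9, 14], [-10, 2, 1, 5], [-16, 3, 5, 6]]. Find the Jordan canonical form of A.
J = [[-2, 1, 0, 0], [0, -2, 1, 0], [0, 0, -2, 0], [0, 0, 0, -2]]

The characteristic polynomial is det(xI - A) = (x + 2)^4, so the eigenvalues are -2 (algebraic multiplicity 4).

For λ = -2: rank(A + 2I) = 2, rank((A + 2I)^2) = 1, rank((A + 2I)^3) = 0. The eigenspace has dimension 4 - 2 = 2, so there are 2 Jordan blocks; the rank sequence gives block sizes [3, 1].

Assembling the blocks gives the Jordan form J above.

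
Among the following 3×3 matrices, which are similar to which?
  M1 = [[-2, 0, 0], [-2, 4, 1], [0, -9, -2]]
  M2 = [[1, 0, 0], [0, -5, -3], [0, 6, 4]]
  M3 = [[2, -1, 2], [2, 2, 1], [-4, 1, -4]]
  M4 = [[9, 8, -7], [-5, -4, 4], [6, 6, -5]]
Characteristic polynomials: χ_{M1} = (x - 1)^2(x + 2), χ_{M2} = (x - 1)^2(x + 2), χ_{M3} = (x - 1)^2(x + 2), χ_{M4} = (x - 1)^2(x + 2).

{M1, M3, M4}: invariant factors (x - 1)^2(x + 2).

{M2}: invariant factors x - 1, (x - 1)(x + 2).

Matrices are similar if and only if their invariant-factor lists agree; the partition into similarity classes is {M1, M3, M4}, {M2}.

2 classes: {M1, M3, M4}, {M2}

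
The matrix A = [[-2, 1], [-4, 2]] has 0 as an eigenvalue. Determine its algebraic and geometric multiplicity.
The characteristic polynomial is x^2, so the factor x appears with exponent 2: the algebraic multiplicity is 2.

rank(A) = 1, so the eigenspace has dimension 2 - 1 = 1: the geometric multiplicity is 1.

Since 1 < 2, A is not diagonalizable.

algebraic multiplicity 2, geometric multiplicity 1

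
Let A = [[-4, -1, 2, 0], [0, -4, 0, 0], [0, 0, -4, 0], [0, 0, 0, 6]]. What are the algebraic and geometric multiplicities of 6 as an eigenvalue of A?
algebraic multiplicity 1, geometric multiplicity 1

The characteristic polynomial is (x - 6)(x + 4)^3, so the factor x - 6 appears with exponent 1: the algebraic multiplicity is 1.

rank(A - 6I) = 3, so the eigenspace has dimension 4 - 3 = 1: the geometric multiplicity is 1.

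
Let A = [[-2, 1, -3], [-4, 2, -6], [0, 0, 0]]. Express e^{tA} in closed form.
e^{tA} = [[1 - 2*t, t, -3*t], [-4*t, 2*t + 1, -6*t], [0, 0, 1]]

A has Jordan form J = [[0, 1, 0], [0, 0, 0], [0, 0, 0]] with A = PJP^{-1}, so e^{tA} = P e^{tJ} P^{-1}.

For a Jordan block J_k(λ), e^{tJ_k(λ)} = e^{λt} · (I + tN + t^2 N^2/2! + ... + t^{k-1} N^{k-1}/(k-1)!) where N is the nilpotent superdiagonal part.

Assembling the blocks and conjugating back gives the entries of e^{tA} as shown above.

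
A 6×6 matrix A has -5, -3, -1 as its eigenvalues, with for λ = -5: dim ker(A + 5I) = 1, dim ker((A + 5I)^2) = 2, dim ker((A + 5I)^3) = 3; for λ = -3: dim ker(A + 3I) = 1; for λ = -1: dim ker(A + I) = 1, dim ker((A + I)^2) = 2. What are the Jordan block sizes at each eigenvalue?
λ = -5: successive nullity increments [1, 1, 1] count blocks of size ≥ k; block sizes are [3].
λ = -3: successive nullity increments [1] count blocks of size ≥ k; block sizes are [1].
λ = -1: successive nullity increments [1, 1] count blocks of size ≥ k; block sizes are [2].

Jordan blocks: (-5, 3), (-3, 1), (-1, 2)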